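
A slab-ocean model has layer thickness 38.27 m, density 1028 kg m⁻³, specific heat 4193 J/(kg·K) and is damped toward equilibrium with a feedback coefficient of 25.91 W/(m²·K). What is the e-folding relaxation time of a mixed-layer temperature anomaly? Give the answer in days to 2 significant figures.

Areal heat capacity C = ρ c_p D = 1028 × 4193 × 38.27 = 1.65×10^8 J/(m^2 K).
Relaxation time τ = C / λ = 1.65×10^8 / 25.91 = 6.37×10^6 s.
In days: 6.37×10^6 s / (86400 s/day) = 73.7 days.

74 days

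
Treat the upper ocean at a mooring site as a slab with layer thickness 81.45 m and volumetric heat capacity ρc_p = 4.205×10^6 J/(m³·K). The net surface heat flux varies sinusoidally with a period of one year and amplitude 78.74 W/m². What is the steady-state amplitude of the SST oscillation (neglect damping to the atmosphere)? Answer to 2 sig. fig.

Areal heat capacity C = ρc_p × D = 4.205×10^6 × 81.45 = 3.42×10^8 J m⁻² K⁻¹.
Angular frequency ω = 2π / T = 2π / 3.15×10^7 s = 1.99×10^-7 s⁻¹.
Cω = 3.42×10^8 × 1.99×10^-7 = 68.2 W/(m²·K).
Amplitude A = F₀ / (Cω) = 78.74 / 68.2 = 1.15 K.

1.2 K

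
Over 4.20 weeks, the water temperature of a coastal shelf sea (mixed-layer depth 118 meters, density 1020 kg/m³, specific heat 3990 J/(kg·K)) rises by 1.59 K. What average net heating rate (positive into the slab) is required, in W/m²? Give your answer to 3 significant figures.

301

Areal heat capacity C = ρ c_p D = 1020 × 3990 × 118 = 4.80×10^8 J/(m²·K).
Required heat per unit area: Q = C ΔT = 4.80×10^8 × 1.59 = 7.64×10^8 J/m².
Flux F = Q / Δt = 7.64×10^8 / 2.54×10^6 s = 301 W/m².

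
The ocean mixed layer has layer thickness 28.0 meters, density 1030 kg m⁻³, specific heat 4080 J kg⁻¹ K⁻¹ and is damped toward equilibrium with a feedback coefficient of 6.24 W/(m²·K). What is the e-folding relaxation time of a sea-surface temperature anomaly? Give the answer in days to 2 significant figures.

Areal heat capacity C = ρ c_p D = 1030 × 4080 × 28.0 = 1.18×10^8 J/(m^2 K).
Relaxation time τ = C / λ = 1.18×10^8 / 6.24 = 1.89×10^7 s.
In days: 1.89×10^7 s / (86400 s/day) = 218 days.

220 days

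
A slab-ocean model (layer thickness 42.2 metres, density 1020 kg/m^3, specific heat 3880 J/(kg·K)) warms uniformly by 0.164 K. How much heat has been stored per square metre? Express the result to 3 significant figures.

Areal heat capacity C = ρ c_p D = 1020 × 3880 × 42.2 = 1.67×10^8 J/(m²·K).
ΔQ = C ΔT = 1.67×10^8 × 0.164 = 2.74×10^7 J/m².

2.74×10^7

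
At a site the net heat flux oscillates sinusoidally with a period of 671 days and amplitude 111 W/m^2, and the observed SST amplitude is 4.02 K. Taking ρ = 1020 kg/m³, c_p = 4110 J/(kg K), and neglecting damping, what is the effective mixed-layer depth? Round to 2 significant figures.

61 m

ω = 2π / 5.80×10^7 s = 1.08×10^-7 s⁻¹.
Required C = F₀ / (A ω) = 111 / (4.02 × 1.08×10^-7) = 2.55×10^8 J/(m²·K).
D = C / (ρ c_p) = 2.55×10^8 / (1020 × 4110) = 60.8 m.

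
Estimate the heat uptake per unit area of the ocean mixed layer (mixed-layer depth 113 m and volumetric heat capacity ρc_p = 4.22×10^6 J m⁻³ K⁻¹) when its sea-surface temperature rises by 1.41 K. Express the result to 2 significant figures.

6.7×10^8

Areal heat capacity C = ρc_p × D = 4.22×10^6 × 113 = 4.77×10^8 J/(m²·K).
ΔQ = C ΔT = 4.77×10^8 × 1.41 = 6.72×10^8 J/m².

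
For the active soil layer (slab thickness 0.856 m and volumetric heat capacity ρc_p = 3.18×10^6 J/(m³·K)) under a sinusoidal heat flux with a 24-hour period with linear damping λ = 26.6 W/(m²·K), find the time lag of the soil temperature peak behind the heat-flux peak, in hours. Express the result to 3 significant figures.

Areal heat capacity C = ρc_p × D = 3.18×10^6 × 0.856 = 2.72×10^6 J m⁻² K⁻¹.
ω = 2π / 86400 s = 7.27×10^-5 s⁻¹.
Phase lag φ = arctan(Cω/λ) = arctan(198/26.6) = 1.44 rad.
Time lag = φ / ω = 1.44 / 7.27×10^-5 = 19800 s = 5.49 hours.

5.49 hours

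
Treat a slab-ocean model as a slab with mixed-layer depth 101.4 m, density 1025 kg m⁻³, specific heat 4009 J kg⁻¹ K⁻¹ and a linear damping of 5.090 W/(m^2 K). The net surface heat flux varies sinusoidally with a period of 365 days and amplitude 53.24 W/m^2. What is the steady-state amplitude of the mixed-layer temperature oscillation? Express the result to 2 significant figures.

Areal heat capacity C = ρ c_p D = 1025 × 4009 × 101.4 = 4.17×10^8 J/(m²·K).
Angular frequency ω = 2π / T = 2π / 3.15×10^7 s = 1.99×10^-7 s⁻¹.
√((Cω)² + λ²) = √((83.0)² + 5.090²) = 83.2 W/(m²·K).
Amplitude A = F₀ / √((Cω)²+λ²) = 53.24 / 83.2 = 0.640 K.

0.64 K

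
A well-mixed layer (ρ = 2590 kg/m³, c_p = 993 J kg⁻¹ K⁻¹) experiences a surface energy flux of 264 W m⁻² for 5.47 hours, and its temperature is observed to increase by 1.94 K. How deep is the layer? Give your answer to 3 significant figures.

Heat input Q = F Δt = 264 × 19700 s = 5.20×10^6 J/m².
Required areal heat capacity C = Q / ΔT = 2.68×10^6 J/(m²·K).
Depth D = C / (ρ c_p) = 2.68×10^6 / (2590 × 993) = 1.04 m.

1.04 m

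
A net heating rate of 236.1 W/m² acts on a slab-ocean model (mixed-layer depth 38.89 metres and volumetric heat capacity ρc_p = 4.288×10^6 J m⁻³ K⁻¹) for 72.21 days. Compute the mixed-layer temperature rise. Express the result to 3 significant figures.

Areal heat capacity C = ρc_p × D = 4.288×10^6 × 38.89 = 1.67×10^8 J/(m²·K).
Net heat input Q = F Δt = 236.1 × (72.21 days × 86400 s/day) = 1.47×10^9 J/m².
ΔT = Q / C = 1.47×10^9 / 1.67×10^8 = 8.83 K.

8.83 K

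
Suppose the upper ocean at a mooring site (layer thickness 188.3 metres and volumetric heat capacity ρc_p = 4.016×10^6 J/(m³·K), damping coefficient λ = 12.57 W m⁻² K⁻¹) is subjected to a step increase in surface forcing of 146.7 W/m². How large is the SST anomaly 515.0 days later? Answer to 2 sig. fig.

6.1 K

Areal heat capacity C = ρc_p × D = 4.016×10^6 × 188.3 = 7.56×10^8 J/(m^2 K).
τ = C / λ = 7.56×10^8 / 12.57 = 6.02×10^7 s.
Equilibrium anomaly ΔT_eq = F / λ = 146.7 / 12.57 = 11.7 K.
t = 515.0 days = 4.45×10^7 s, so t/τ = 0.740.
ΔT(t) = ΔT_eq (1 − e^(−t/τ)) = 11.7 × (1 − e^−0.740) = 6.10 K.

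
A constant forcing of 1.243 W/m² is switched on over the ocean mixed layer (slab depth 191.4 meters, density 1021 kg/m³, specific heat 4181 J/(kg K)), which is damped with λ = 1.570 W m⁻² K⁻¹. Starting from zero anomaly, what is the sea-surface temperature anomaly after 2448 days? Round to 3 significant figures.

Areal heat capacity C = ρ c_p D = 1021 × 4181 × 191.4 = 8.17×10^8 J m⁻² K⁻¹.
τ = C / λ = 8.17×10^8 / 1.570 = 5.20×10^8 s.
Equilibrium anomaly ΔT_eq = F / λ = 1.243 / 1.570 = 0.792 K.
t = 2448 days = 2.12×10^8 s, so t/τ = 0.406.
ΔT(t) = ΔT_eq (1 − e^(−t/τ)) = 0.792 × (1 − e^−0.406) = 0.264 K.

0.264 K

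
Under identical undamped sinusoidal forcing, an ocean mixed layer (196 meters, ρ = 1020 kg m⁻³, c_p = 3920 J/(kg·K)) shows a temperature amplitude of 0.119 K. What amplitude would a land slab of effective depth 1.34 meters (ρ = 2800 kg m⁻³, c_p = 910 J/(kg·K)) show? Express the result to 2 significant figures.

27 K

C_ocean = 7.84×10^8 J/(m²·K); C_land = 3.41×10^6 J/(m²·K).
A ∝ 1/C ⇒ A_land = A_ocean × C_ocean/C_land = 0.119 × 230 = 27.3 K.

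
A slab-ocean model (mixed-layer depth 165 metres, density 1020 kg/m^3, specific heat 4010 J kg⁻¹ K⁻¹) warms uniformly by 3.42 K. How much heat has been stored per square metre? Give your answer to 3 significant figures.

Areal heat capacity C = ρ c_p D = 1020 × 4010 × 165 = 6.75×10^8 J/(m^2 K).
ΔQ = C ΔT = 6.75×10^8 × 3.42 = 2.31×10^9 J/m².

2.31×10^9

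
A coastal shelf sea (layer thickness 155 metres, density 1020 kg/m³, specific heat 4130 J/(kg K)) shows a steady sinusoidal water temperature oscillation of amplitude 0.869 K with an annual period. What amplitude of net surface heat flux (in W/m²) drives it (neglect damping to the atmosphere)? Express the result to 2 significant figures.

110

Areal heat capacity C = ρ c_p D = 1020 × 4130 × 155 = 6.53×10^8 J/(m^2 K).
ω = 2π / 3.15×10^7 s = 1.99×10^-7 s⁻¹.
Cω = 6.53×10^8 × 1.99×10^-7 = 130 W/(m²·K).
F₀ = A × Cω = 0.869 × 130 = 113 W/m².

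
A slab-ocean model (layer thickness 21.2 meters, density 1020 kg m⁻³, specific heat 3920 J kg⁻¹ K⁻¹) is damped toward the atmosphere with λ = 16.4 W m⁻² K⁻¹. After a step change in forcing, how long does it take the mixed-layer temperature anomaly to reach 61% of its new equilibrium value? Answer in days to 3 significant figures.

56.3 days

Areal heat capacity C = ρ c_p D = 1020 × 3920 × 21.2 = 8.48×10^7 J m⁻² K⁻¹.
τ = C / λ = 8.48×10^7 / 16.4 = 5.17×10^6 s.
Fraction reached: 1 − e^(−t/τ) = 0.61 ⇒ t = −τ ln(1 − 0.61) = τ × 0.942.
t = 4.87×10^6 s = 56.3 days.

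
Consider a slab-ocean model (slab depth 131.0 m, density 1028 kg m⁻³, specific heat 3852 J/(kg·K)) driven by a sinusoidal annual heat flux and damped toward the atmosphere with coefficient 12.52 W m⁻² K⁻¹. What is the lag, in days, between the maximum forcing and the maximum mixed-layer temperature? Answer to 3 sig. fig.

Areal heat capacity C = ρ c_p D = 1028 × 3852 × 131.0 = 5.19×10^8 J/(m^2 K).
ω = 2π / 3.15×10^7 s = 1.99×10^-7 s⁻¹.
Phase lag φ = arctan(Cω/λ) = arctan(103/12.52) = 1.45 rad.
Time lag = φ / ω = 1.45 / 1.99×10^-7 = 7.28×10^6 s = 84.2 days.

84.2 days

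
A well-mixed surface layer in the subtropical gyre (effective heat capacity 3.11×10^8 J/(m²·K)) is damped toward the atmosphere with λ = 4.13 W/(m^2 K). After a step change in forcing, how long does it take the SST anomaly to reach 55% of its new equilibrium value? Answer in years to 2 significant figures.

1.9 years

Areal heat capacity C = 3.11×10^8 J/(m²·K) (given).
τ = C / λ = 3.11×10^8 / 4.13 = 7.53×10^7 s.
Fraction reached: 1 − e^(−t/τ) = 0.55 ⇒ t = −τ ln(1 − 0.55) = τ × 0.799.
t = 6.01×10^7 s = 1.91 years.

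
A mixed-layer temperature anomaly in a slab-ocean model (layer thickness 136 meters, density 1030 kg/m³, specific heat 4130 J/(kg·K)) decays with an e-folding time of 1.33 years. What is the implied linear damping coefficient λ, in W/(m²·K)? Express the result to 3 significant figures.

13.8

Areal heat capacity C = ρ c_p D = 1030 × 4130 × 136 = 5.79×10^8 J/(m²·K).
τ = 1.33 years = 4.20×10^7 s.
λ = C / τ = 5.79×10^8 / 4.20×10^7 = 13.8 W/(m²·K).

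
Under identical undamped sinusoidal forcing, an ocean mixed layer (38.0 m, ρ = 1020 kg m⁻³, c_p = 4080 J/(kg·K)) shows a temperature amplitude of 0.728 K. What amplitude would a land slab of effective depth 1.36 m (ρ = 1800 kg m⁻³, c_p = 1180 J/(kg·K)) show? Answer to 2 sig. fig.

40 K

C_ocean = 1.58×10^8 J/(m²·K); C_land = 2.89×10^6 J/(m²·K).
A ∝ 1/C ⇒ A_land = A_ocean × C_ocean/C_land = 0.728 × 54.7 = 39.9 K.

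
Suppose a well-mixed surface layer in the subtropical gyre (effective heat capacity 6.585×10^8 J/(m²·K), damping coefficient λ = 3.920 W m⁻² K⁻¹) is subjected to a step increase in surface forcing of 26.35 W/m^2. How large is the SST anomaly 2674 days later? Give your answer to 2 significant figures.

5.0 K

Areal heat capacity C = 6.585×10^8 J/(m²·K) (given).
τ = C / λ = 6.58×10^8 / 3.920 = 1.68×10^8 s.
Equilibrium anomaly ΔT_eq = F / λ = 26.35 / 3.920 = 6.72 K.
t = 2674 days = 2.31×10^8 s, so t/τ = 1.38.
ΔT(t) = ΔT_eq (1 − e^(−t/τ)) = 6.72 × (1 − e^−1.38) = 5.02 K.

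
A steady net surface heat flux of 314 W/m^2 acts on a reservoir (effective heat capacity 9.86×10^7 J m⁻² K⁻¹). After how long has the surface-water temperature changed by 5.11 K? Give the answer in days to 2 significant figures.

19 days

Areal heat capacity C = 9.86×10^7 J m⁻² K⁻¹ (given).
Time required: Δt = C ΔT / F = 9.86×10^7 × 5.11 / 314 = 1.60×10^6 s.
In days: 1.60×10^6 s / (86400 s/day) = 18.6 days.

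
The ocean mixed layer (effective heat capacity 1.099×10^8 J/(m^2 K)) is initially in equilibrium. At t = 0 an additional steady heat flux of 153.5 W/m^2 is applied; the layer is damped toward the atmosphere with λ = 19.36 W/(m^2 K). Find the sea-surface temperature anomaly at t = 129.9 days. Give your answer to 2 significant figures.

Areal heat capacity C = 1.099×10^8 J/(m^2 K) (given).
τ = C / λ = 1.10×10^8 / 19.36 = 5.68×10^6 s.
Equilibrium anomaly ΔT_eq = F / λ = 153.5 / 19.36 = 7.93 K.
t = 129.9 days = 1.12×10^7 s, so t/τ = 1.98.
ΔT(t) = ΔT_eq (1 − e^(−t/τ)) = 7.93 × (1 − e^−1.98) = 6.83 K.

6.8 K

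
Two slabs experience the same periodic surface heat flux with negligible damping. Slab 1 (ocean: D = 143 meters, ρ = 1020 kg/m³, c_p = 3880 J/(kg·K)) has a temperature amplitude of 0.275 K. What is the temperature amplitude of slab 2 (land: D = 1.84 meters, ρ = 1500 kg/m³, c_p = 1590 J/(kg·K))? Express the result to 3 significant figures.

C_ocean = 5.66×10^8 J/(m²·K); C_land = 4.39×10^6 J/(m²·K).
A ∝ 1/C ⇒ A_land = A_ocean × C_ocean/C_land = 0.275 × 129 = 35.5 K.

35.5 K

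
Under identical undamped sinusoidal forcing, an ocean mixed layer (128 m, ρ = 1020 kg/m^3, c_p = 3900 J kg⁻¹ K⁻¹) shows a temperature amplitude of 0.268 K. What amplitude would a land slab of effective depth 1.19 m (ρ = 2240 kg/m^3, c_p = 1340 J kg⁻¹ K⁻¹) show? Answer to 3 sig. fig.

38.2 K

C_ocean = 5.09×10^8 J/(m²·K); C_land = 3.57×10^6 J/(m²·K).
A ∝ 1/C ⇒ A_land = A_ocean × C_ocean/C_land = 0.268 × 143 = 38.2 K.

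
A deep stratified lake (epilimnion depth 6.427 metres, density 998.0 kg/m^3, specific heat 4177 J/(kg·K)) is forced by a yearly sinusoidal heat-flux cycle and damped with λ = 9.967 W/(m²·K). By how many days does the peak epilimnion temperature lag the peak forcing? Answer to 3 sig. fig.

Areal heat capacity C = ρ c_p D = 998.0 × 4177 × 6.427 = 2.68×10^7 J/(m²·K).
ω = 2π / 3.15×10^7 s = 1.99×10^-7 s⁻¹.
Phase lag φ = arctan(Cω/λ) = arctan(5.34/9.967) = 0.492 rad.
Time lag = φ / ω = 0.492 / 1.99×10^-7 = 2.47×10^6 s = 28.6 days.

28.6 days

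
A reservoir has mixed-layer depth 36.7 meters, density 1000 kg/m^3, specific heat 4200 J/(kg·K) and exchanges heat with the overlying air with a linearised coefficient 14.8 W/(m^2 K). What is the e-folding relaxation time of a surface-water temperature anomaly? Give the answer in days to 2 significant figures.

120 days

Areal heat capacity C = ρ c_p D = 1000 × 4200 × 36.7 = 1.54×10^8 J m⁻² K⁻¹.
Relaxation time τ = C / λ = 1.54×10^8 / 14.8 = 1.04×10^7 s.
In days: 1.04×10^7 s / (86400 s/day) = 121 days.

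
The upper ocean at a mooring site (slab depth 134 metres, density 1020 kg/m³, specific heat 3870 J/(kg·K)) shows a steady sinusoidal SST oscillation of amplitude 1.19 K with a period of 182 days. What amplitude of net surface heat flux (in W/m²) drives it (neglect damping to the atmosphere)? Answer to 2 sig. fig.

Areal heat capacity C = ρ c_p D = 1020 × 3870 × 134 = 5.29×10^8 J m⁻² K⁻¹.
ω = 2π / 1.57×10^7 s = 4.00×10^-7 s⁻¹.
Cω = 5.29×10^8 × 4.00×10^-7 = 211 W/(m²·K).
F₀ = A × Cω = 1.19 × 211 = 252 W/m².

250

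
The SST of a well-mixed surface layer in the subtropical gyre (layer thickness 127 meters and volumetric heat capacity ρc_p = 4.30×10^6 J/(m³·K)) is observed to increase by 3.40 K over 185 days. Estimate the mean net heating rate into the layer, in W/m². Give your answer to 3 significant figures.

116

Areal heat capacity C = ρc_p × D = 4.30×10^6 × 127 = 5.46×10^8 J/(m²·K).
Required heat per unit area: Q = C ΔT = 5.46×10^8 × 3.40 = 1.86×10^9 J/m².
Flux F = Q / Δt = 1.86×10^9 / 1.60×10^7 s = 116 W/m².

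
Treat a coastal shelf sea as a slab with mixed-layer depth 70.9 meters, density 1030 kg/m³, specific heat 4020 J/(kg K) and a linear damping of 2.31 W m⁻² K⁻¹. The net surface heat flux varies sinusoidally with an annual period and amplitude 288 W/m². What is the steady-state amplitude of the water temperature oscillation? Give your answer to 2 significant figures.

Areal heat capacity C = ρ c_p D = 1030 × 4020 × 70.9 = 2.94×10^8 J m⁻² K⁻¹.
Angular frequency ω = 2π / T = 2π / 3.15×10^7 s = 1.99×10^-7 s⁻¹.
√((Cω)² + λ²) = √((58.5)² + 2.31²) = 58.5 W/(m²·K).
Amplitude A = F₀ / √((Cω)²+λ²) = 288 / 58.5 = 4.92 K.

4.9 K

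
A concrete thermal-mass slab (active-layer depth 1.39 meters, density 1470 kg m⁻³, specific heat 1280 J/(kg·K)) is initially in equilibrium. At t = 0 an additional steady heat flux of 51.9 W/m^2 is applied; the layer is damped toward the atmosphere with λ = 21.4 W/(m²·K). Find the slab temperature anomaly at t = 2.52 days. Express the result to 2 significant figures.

2.0 K

Areal heat capacity C = ρ c_p D = 1470 × 1280 × 1.39 = 2.62×10^6 J m⁻² K⁻¹.
τ = C / λ = 2.62×10^6 / 21.4 = 1.22×10^5 s.
Equilibrium anomaly ΔT_eq = F / λ = 51.9 / 21.4 = 2.43 K.
t = 2.52 days = 2.18×10^5 s, so t/τ = 1.78.
ΔT(t) = ΔT_eq (1 − e^(−t/τ)) = 2.43 × (1 − e^−1.78) = 2.02 K.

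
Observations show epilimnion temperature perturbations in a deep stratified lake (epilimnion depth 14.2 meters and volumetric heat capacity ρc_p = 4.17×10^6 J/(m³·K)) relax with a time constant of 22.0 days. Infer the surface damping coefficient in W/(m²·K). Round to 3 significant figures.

31.2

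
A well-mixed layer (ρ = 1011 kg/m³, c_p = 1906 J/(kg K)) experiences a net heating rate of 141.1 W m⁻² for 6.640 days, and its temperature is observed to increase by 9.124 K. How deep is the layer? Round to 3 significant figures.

Heat input Q = F Δt = 141.1 × 5.74×10^5 s = 8.09×10^7 J/m².
Required areal heat capacity C = Q / ΔT = 8.87×10^6 J/(m²·K).
Depth D = C / (ρ c_p) = 8.87×10^6 / (1011 × 1906) = 4.60 m.

4.60 m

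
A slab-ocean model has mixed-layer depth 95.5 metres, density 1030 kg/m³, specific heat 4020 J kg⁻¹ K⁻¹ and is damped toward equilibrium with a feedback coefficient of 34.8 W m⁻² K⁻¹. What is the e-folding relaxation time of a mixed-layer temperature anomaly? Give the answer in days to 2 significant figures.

130 days

Areal heat capacity C = ρ c_p D = 1030 × 4020 × 95.5 = 3.95×10^8 J/(m^2 K).
Relaxation time τ = C / λ = 3.95×10^8 / 34.8 = 1.14×10^7 s.
In days: 1.14×10^7 s / (86400 s/day) = 132 days.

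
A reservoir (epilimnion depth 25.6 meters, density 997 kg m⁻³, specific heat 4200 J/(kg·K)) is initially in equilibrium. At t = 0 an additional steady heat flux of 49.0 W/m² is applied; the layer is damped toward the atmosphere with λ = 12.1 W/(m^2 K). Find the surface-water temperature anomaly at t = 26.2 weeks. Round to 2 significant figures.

3.4 K

Areal heat capacity C = ρ c_p D = 997 × 4200 × 25.6 = 1.07×10^8 J m⁻² K⁻¹.
τ = C / λ = 1.07×10^8 / 12.1 = 8.86×10^6 s.
Equilibrium anomaly ΔT_eq = F / λ = 49.0 / 12.1 = 4.05 K.
t = 26.2 weeks = 1.58×10^7 s, so t/τ = 1.79.
ΔT(t) = ΔT_eq (1 − e^(−t/τ)) = 4.05 × (1 − e^−1.79) = 3.37 K.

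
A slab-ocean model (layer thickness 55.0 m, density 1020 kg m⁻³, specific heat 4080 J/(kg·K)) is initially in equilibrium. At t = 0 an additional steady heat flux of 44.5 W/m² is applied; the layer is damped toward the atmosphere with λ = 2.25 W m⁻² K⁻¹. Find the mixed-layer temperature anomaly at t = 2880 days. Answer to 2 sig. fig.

Areal heat capacity C = ρ c_p D = 1020 × 4080 × 55.0 = 2.29×10^8 J/(m²·K).
τ = C / λ = 2.29×10^8 / 2.25 = 1.02×10^8 s.
Equilibrium anomaly ΔT_eq = F / λ = 44.5 / 2.25 = 19.8 K.
t = 2880 days = 2.49×10^8 s, so t/τ = 2.45.
ΔT(t) = ΔT_eq (1 − e^(−t/τ)) = 19.8 × (1 − e^−2.45) = 18.1 K.

18 K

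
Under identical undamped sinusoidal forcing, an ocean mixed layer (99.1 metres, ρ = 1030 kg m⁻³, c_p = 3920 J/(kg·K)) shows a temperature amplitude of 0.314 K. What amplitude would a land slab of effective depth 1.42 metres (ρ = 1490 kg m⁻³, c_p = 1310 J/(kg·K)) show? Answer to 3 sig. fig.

45.3 K

C_ocean = 4.00×10^8 J/(m²·K); C_land = 2.77×10^6 J/(m²·K).
A ∝ 1/C ⇒ A_land = A_ocean × C_ocean/C_land = 0.314 × 144 = 45.3 K.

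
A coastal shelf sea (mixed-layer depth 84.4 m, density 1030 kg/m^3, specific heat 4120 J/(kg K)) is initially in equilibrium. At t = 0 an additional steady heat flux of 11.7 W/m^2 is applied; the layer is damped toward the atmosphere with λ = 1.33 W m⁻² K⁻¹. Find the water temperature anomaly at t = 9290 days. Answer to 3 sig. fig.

8.35 K

Areal heat capacity C = ρ c_p D = 1030 × 4120 × 84.4 = 3.58×10^8 J m⁻² K⁻¹.
τ = C / λ = 3.58×10^8 / 1.33 = 2.69×10^8 s.
Equilibrium anomaly ΔT_eq = F / λ = 11.7 / 1.33 = 8.80 K.
t = 9290 days = 8.03×10^8 s, so t/τ = 2.98.
ΔT(t) = ΔT_eq (1 − e^(−t/τ)) = 8.80 × (1 − e^−2.98) = 8.35 K.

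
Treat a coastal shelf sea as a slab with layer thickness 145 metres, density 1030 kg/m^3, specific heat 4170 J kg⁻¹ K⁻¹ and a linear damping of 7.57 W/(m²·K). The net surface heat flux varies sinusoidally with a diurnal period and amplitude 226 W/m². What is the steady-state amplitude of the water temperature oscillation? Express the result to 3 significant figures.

0.00499 K

Areal heat capacity C = ρ c_p D = 1030 × 4170 × 145 = 6.23×10^8 J/(m²·K).
Angular frequency ω = 2π / T = 2π / 86400 s = 7.27×10^-5 s⁻¹.
√((Cω)² + λ²) = √((45300)² + 7.57²) = 45300 W/(m²·K).
Amplitude A = F₀ / √((Cω)²+λ²) = 226 / 45300 = 0.00499 K.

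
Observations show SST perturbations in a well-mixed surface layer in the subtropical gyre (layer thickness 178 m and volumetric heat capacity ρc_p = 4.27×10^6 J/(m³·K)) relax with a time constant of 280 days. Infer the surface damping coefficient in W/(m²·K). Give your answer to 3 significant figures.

31.4

Areal heat capacity C = ρc_p × D = 4.27×10^6 × 178 = 7.60×10^8 J m⁻² K⁻¹.
τ = 280 days = 2.42×10^7 s.
λ = C / τ = 7.60×10^8 / 2.42×10^7 = 31.4 W/(m²·K).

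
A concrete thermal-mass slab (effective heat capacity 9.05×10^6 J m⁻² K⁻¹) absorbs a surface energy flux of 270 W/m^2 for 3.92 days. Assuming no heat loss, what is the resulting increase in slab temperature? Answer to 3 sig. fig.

10.1 K

Areal heat capacity C = 9.05×10^6 J m⁻² K⁻¹ (given).
Net heat input Q = F Δt = 270 × (3.92 days × 86400 s/day) = 9.14×10^7 J/m².
ΔT = Q / C = 9.14×10^7 / 9.05×10^6 = 10.1 K.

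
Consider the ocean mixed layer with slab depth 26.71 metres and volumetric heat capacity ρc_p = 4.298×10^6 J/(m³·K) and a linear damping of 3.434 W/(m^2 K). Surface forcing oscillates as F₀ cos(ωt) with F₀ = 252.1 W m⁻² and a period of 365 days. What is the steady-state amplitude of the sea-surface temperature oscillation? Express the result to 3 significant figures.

10.9 K

Areal heat capacity C = ρc_p × D = 4.298×10^6 × 26.71 = 1.15×10^8 J/(m²·K).
Angular frequency ω = 2π / T = 2π / 3.15×10^7 s = 1.99×10^-7 s⁻¹.
√((Cω)² + λ²) = √((22.9)² + 3.434²) = 23.1 W/(m²·K).
Amplitude A = F₀ / √((Cω)²+λ²) = 252.1 / 23.1 = 10.9 K.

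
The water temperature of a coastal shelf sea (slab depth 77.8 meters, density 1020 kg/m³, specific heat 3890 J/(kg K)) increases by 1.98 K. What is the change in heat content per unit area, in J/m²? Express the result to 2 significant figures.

6.1×10^8

Areal heat capacity C = ρ c_p D = 1020 × 3890 × 77.8 = 3.09×10^8 J/(m²·K).
ΔQ = C ΔT = 3.09×10^8 × 1.98 = 6.11×10^8 J/m².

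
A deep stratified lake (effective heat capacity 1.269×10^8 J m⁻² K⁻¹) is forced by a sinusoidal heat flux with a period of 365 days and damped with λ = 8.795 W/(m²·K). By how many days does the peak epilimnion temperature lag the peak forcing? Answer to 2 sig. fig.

72 days

Areal heat capacity C = 1.269×10^8 J m⁻² K⁻¹ (given).
ω = 2π / 3.15×10^7 s = 1.99×10^-7 s⁻¹.
Phase lag φ = arctan(Cω/λ) = arctan(25.3/8.795) = 1.24 rad.
Time lag = φ / ω = 1.24 / 1.99×10^-7 = 6.20×10^6 s = 71.8 days.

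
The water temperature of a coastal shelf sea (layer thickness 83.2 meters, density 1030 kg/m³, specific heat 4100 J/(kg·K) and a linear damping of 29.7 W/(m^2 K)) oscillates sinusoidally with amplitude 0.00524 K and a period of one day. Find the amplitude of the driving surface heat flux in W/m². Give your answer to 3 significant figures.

134

Areal heat capacity C = ρ c_p D = 1030 × 4100 × 83.2 = 3.51×10^8 J/(m^2 K).
ω = 2π / 86400 s = 7.27×10^-5 s⁻¹.
√((Cω)² + λ²) = √((25600)² + 29.7²) = 25600 W/(m²·K).
F₀ = A × √((Cω)²+λ²) = 0.00524 × 25600 = 134 W/m².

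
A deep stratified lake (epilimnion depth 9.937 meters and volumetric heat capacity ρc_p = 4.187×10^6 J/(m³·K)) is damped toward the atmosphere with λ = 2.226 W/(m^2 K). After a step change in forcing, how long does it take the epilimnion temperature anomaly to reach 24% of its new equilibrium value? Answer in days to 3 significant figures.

59.4 days

Areal heat capacity C = ρc_p × D = 4.187×10^6 × 9.937 = 4.16×10^7 J/(m^2 K).
τ = C / λ = 4.16×10^7 / 2.226 = 1.87×10^7 s.
Fraction reached: 1 − e^(−t/τ) = 0.24 ⇒ t = −τ ln(1 − 0.24) = τ × 0.274.
t = 5.13×10^6 s = 59.4 days.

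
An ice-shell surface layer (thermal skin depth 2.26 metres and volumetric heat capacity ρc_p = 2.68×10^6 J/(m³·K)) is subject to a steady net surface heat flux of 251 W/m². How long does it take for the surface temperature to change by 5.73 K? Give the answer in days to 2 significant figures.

1.6 days

Areal heat capacity C = ρc_p × D = 2.68×10^6 × 2.26 = 6.06×10^6 J/(m²·K).
Time required: Δt = C ΔT / F = 6.06×10^6 × 5.73 / 251 = 1.38×10^5 s.
In days: 1.38×10^5 s / (86400 s/day) = 1.60 days.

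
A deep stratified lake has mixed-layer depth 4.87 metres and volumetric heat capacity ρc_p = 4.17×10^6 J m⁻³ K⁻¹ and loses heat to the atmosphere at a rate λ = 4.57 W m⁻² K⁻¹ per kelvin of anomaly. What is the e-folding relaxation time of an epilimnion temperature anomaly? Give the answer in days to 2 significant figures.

51 days

Areal heat capacity C = ρc_p × D = 4.17×10^6 × 4.87 = 2.03×10^7 J m⁻² K⁻¹.
Relaxation time τ = C / λ = 2.03×10^7 / 4.57 = 4.44×10^6 s.
In days: 4.44×10^6 s / (86400 s/day) = 51.4 days.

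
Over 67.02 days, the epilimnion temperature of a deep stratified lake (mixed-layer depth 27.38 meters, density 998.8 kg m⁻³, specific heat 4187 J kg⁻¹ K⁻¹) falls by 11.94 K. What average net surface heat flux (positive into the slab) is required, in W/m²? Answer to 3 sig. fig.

-236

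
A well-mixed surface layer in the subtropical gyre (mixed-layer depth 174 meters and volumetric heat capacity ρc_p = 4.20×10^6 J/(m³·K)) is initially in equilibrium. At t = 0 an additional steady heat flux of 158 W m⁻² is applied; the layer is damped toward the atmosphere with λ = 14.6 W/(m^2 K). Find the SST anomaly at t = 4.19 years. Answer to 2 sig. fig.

10 K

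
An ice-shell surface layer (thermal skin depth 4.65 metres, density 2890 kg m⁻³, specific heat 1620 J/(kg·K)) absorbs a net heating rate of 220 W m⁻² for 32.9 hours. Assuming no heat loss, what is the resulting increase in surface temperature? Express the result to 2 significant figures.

1.2 K

Areal heat capacity C = ρ c_p D = 2890 × 1620 × 4.65 = 2.18×10^7 J m⁻² K⁻¹.
Net heat input Q = F Δt = 220 × (32.9 hours × 3600 s/hour) = 2.61×10^7 J/m².
ΔT = Q / C = 2.61×10^7 / 2.18×10^7 = 1.20 K.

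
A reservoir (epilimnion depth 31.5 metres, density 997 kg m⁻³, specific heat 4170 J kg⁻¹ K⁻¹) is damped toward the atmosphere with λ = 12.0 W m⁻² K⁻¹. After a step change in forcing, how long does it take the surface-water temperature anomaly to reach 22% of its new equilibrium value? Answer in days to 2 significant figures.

31 days

Areal heat capacity C = ρ c_p D = 997 × 4170 × 31.5 = 1.31×10^8 J/(m^2 K).
τ = C / λ = 1.31×10^8 / 12.0 = 1.09×10^7 s.
Fraction reached: 1 − e^(−t/τ) = 0.22 ⇒ t = −τ ln(1 − 0.22) = τ × 0.248.
t = 2.71×10^6 s = 31.4 days.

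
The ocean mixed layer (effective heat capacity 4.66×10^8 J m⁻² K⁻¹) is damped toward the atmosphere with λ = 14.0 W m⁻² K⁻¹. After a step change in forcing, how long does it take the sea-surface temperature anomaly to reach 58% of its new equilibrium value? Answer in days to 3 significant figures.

Areal heat capacity C = 4.66×10^8 J m⁻² K⁻¹ (given).
τ = C / λ = 4.66×10^8 / 14.0 = 3.33×10^7 s.
Fraction reached: 1 − e^(−t/τ) = 0.58 ⇒ t = −τ ln(1 − 0.58) = τ × 0.868.
t = 2.89×10^7 s = 334 days.

334 days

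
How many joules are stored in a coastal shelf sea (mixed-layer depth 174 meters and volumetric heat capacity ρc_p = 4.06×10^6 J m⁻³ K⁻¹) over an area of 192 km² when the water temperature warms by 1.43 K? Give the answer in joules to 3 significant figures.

1.94×10^17 J

Areal heat capacity C = ρc_p × D = 4.06×10^6 × 174 = 7.06×10^8 J m⁻² K⁻¹.
Heat per unit area: q = C ΔT = 7.06×10^8 × 1.43 = 1.01×10^9 J/m².
Total heat: Q = q × A = 1.01×10^9 × (192 × 10⁶ m²) = 1.94×10^17 J.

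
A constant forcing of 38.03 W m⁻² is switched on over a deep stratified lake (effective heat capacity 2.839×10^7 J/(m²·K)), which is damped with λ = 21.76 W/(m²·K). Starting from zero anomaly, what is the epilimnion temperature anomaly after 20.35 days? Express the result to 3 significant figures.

1.29 K

Areal heat capacity C = 2.839×10^7 J/(m²·K) (given).
τ = C / λ = 2.84×10^7 / 21.76 = 1.30×10^6 s.
Equilibrium anomaly ΔT_eq = F / λ = 38.03 / 21.76 = 1.75 K.
t = 20.35 days = 1.76×10^6 s, so t/τ = 1.35.
ΔT(t) = ΔT_eq (1 − e^(−t/τ)) = 1.75 × (1 − e^−1.35) = 1.29 K.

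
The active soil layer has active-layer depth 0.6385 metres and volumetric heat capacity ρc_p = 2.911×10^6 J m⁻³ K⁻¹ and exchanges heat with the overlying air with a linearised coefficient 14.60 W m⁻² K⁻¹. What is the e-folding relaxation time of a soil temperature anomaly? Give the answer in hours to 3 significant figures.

Areal heat capacity C = ρc_p × D = 2.911×10^6 × 0.6385 = 1.86×10^6 J/(m^2 K).
Relaxation time τ = C / λ = 1.86×10^6 / 14.60 = 1.27×10^5 s.
In hours: 1.27×10^5 s / (3600 s/hour) = 35.4 hours.

35.4 hours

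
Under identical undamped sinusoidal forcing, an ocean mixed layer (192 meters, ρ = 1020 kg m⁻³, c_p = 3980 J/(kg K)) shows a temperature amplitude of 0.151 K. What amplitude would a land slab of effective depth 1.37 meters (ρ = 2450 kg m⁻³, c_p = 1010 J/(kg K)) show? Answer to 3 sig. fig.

34.7 K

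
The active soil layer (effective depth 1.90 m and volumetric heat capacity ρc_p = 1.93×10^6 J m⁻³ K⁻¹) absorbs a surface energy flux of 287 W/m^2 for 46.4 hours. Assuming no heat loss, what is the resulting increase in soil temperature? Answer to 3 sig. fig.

13.1 K

Areal heat capacity C = ρc_p × D = 1.93×10^6 × 1.90 = 3.67×10^6 J/(m²·K).
Net heat input Q = F Δt = 287 × (46.4 hours × 3600 s/hour) = 4.79×10^7 J/m².
ΔT = Q / C = 4.79×10^7 / 3.67×10^6 = 13.1 K.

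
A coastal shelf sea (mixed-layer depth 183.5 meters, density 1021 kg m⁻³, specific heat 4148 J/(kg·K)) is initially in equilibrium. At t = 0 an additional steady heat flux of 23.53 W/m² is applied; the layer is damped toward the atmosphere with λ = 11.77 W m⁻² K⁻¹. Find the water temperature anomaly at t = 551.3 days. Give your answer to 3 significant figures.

Areal heat capacity C = ρ c_p D = 1021 × 4148 × 183.5 = 7.77×10^8 J/(m^2 K).
τ = C / λ = 7.77×10^8 / 11.77 = 6.60×10^7 s.
Equilibrium anomaly ΔT_eq = F / λ = 23.53 / 11.77 = 2.00 K.
t = 551.3 days = 4.76×10^7 s, so t/τ = 0.721.
ΔT(t) = ΔT_eq (1 − e^(−t/τ)) = 2.00 × (1 − e^−0.721) = 1.03 K.

1.03 K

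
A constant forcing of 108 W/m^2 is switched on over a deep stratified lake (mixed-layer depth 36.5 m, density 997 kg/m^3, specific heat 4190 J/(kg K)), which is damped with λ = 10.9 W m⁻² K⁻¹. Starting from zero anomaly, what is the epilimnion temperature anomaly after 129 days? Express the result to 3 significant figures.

5.44 K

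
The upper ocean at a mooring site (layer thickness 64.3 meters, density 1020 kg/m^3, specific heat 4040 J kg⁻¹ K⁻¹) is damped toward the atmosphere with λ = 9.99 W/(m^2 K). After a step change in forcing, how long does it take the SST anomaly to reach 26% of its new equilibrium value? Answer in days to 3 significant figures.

Areal heat capacity C = ρ c_p D = 1020 × 4040 × 64.3 = 2.65×10^8 J/(m^2 K).
τ = C / λ = 2.65×10^8 / 9.99 = 2.65×10^7 s.
Fraction reached: 1 − e^(−t/τ) = 0.26 ⇒ t = −τ ln(1 − 0.26) = τ × 0.301.
t = 7.99×10^6 s = 92.4 days.

92.4 days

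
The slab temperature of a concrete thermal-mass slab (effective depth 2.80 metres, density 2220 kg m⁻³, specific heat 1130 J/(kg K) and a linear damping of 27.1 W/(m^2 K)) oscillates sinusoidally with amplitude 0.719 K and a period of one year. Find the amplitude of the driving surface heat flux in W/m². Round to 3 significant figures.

19.5

Areal heat capacity C = ρ c_p D = 2220 × 1130 × 2.80 = 7.02×10^6 J/(m^2 K).
ω = 2π / 3.15×10^7 s = 1.99×10^-7 s⁻¹.
√((Cω)² + λ²) = √((1.40)² + 27.1²) = 27.1 W/(m²·K).
F₀ = A × √((Cω)²+λ²) = 0.719 × 27.1 = 19.5 W/m².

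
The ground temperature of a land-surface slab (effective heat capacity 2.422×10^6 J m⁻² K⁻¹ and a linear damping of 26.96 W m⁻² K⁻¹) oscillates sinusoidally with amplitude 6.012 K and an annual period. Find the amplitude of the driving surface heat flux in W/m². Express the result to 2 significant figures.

160

Areal heat capacity C = 2.422×10^6 J m⁻² K⁻¹ (given).
ω = 2π / 3.15×10^7 s = 1.99×10^-7 s⁻¹.
√((Cω)² + λ²) = √((0.483)² + 26.96²) = 27.0 W/(m²·K).
F₀ = A × √((Cω)²+λ²) = 6.012 × 27.0 = 162 W/m².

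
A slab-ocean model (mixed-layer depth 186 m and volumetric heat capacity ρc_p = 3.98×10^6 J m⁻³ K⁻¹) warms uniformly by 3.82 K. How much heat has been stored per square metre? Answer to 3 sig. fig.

Areal heat capacity C = ρc_p × D = 3.98×10^6 × 186 = 7.40×10^8 J/(m^2 K).
ΔQ = C ΔT = 7.40×10^8 × 3.82 = 2.83×10^9 J/m².

2.83×10^9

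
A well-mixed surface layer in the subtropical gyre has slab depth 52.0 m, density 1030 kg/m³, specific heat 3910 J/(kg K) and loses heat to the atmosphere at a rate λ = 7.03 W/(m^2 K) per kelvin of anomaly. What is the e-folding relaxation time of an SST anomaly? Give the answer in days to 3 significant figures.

Areal heat capacity C = ρ c_p D = 1030 × 3910 × 52.0 = 2.09×10^8 J/(m²·K).
Relaxation time τ = C / λ = 2.09×10^8 / 7.03 = 2.98×10^7 s.
In days: 2.98×10^7 s / (86400 s/day) = 345 days.

345 days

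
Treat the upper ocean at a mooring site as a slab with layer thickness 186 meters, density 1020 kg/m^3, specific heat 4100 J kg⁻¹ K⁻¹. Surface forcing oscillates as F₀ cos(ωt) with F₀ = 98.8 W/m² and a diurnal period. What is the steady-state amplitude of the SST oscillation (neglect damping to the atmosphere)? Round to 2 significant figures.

0.0017 K

Areal heat capacity C = ρ c_p D = 1020 × 4100 × 186 = 7.78×10^8 J m⁻² K⁻¹.
Angular frequency ω = 2π / T = 2π / 86400 s = 7.27×10^-5 s⁻¹.
Cω = 7.78×10^8 × 7.27×10^-5 = 56600 W/(m²·K).
Amplitude A = F₀ / (Cω) = 98.8 / 56600 = 0.00175 K.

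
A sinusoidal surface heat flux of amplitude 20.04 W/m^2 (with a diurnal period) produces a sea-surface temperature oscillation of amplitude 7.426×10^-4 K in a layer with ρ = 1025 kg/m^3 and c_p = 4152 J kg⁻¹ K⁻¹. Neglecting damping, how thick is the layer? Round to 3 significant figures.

87.2 m

ω = 2π / 86400 s = 7.27×10^-5 s⁻¹.
Required C = F₀ / (A ω) = 20.04 / (7.426×10^-4 × 7.27×10^-5) = 3.71×10^8 J/(m²·K).
D = C / (ρ c_p) = 3.71×10^8 / (1025 × 4152) = 87.2 m.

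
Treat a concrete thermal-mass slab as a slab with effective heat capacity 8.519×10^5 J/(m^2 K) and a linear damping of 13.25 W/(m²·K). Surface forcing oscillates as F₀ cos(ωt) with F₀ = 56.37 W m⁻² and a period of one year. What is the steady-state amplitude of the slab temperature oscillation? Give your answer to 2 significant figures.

Areal heat capacity C = 8.519×10^5 J/(m^2 K) (given).
Angular frequency ω = 2π / T = 2π / 3.15×10^7 s = 1.99×10^-7 s⁻¹.
√((Cω)² + λ²) = √((0.170)² + 13.25²) = 13.3 W/(m²·K).
Amplitude A = F₀ / √((Cω)²+λ²) = 56.37 / 13.3 = 4.25 K.

4.3 K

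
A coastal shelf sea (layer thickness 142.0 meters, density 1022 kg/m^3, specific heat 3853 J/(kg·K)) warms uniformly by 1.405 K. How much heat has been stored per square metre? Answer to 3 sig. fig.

7.86×10^8

Areal heat capacity C = ρ c_p D = 1022 × 3853 × 142.0 = 5.59×10^8 J/(m^2 K).
ΔQ = C ΔT = 5.59×10^8 × 1.405 = 7.86×10^8 J/m².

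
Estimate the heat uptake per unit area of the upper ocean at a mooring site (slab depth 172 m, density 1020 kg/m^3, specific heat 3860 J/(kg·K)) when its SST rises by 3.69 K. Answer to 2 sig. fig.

2.5×10^9

Areal heat capacity C = ρ c_p D = 1020 × 3860 × 172 = 6.77×10^8 J/(m^2 K).
ΔQ = C ΔT = 6.77×10^8 × 3.69 = 2.50×10^9 J/m².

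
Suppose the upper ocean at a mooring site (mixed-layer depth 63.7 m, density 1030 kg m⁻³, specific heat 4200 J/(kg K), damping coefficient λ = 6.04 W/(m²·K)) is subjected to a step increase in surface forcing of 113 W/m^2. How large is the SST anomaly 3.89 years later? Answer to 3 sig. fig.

Areal heat capacity C = ρ c_p D = 1030 × 4200 × 63.7 = 2.76×10^8 J m⁻² K⁻¹.
τ = C / λ = 2.76×10^8 / 6.04 = 4.56×10^7 s.
Equilibrium anomaly ΔT_eq = F / λ = 113 / 6.04 = 18.7 K.
t = 3.89 years = 1.23×10^8 s, so t/τ = 2.69.
ΔT(t) = ΔT_eq (1 − e^(−t/τ)) = 18.7 × (1 − e^−2.69) = 17.4 K.

17.4 K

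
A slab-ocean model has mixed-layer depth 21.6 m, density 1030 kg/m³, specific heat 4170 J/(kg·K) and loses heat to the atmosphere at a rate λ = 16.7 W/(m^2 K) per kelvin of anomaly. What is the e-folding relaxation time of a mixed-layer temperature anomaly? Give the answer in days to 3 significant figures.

64.3 days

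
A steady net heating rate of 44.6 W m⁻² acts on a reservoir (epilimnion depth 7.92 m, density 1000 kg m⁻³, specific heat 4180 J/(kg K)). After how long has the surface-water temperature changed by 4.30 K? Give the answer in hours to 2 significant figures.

Areal heat capacity C = ρ c_p D = 1000 × 4180 × 7.92 = 3.31×10^7 J/(m²·K).
Time required: Δt = C ΔT / F = 3.31×10^7 × 4.30 / 44.6 = 3.19×10^6 s.
In hours: 3.19×10^6 s / (3600 s/hour) = 887 hours.

890 hours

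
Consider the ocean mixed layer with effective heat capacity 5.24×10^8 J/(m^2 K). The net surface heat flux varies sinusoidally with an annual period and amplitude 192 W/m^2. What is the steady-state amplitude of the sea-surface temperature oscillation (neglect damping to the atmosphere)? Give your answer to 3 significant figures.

1.84 K

Areal heat capacity C = 5.24×10^8 J/(m^2 K) (given).
Angular frequency ω = 2π / T = 2π / 3.15×10^7 s = 1.99×10^-7 s⁻¹.
Cω = 5.24×10^8 × 1.99×10^-7 = 104 W/(m²·K).
Amplitude A = F₀ / (Cω) = 192 / 104 = 1.84 K.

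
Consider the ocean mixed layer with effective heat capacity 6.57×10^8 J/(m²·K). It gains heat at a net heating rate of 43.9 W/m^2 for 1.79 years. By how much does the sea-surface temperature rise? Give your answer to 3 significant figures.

Areal heat capacity C = 6.57×10^8 J/(m²·K) (given).
Net heat input Q = F Δt = 43.9 × (1.79 years × 3.156×10^7 s/year) = 2.48×10^9 J/m².
ΔT = Q / C = 2.48×10^9 / 6.57×10^8 = 3.77 K.

3.77 K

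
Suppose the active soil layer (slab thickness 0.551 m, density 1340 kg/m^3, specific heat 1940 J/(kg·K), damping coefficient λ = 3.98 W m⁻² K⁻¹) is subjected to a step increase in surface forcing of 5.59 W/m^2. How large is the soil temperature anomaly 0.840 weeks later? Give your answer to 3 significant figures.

Areal heat capacity C = ρ c_p D = 1340 × 1940 × 0.551 = 1.43×10^6 J m⁻² K⁻¹.
τ = C / λ = 1.43×10^6 / 3.98 = 3.60×10^5 s.
Equilibrium anomaly ΔT_eq = F / λ = 5.59 / 3.98 = 1.40 K.
t = 0.840 weeks = 5.08×10^5 s, so t/τ = 1.41.
ΔT(t) = ΔT_eq (1 − e^(−t/τ)) = 1.40 × (1 − e^−1.41) = 1.06 K.

1.06 K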